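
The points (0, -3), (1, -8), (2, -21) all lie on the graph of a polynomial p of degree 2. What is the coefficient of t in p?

-1

Write p(t) = at^2 + bt + c. Substituting each data point gives a linear system:
  c = -3
  a + b + c = -8
  4a + 2b + c = -21
Solving the system yields a = -4, b = -1, c = -3.
So p(t) = -4t² - t - 3.
The coefficient of t is -1.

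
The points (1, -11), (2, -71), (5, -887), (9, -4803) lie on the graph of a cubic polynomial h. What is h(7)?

Using the Lagrange interpolation formula with nodes 1, 2, 5, 9:
  L_0(n) = (n - 2)(n - 5)(n - 9) / -32
  L_1(n) = (n - 1)(n - 5)(n - 9) / 21
  L_2(n) = (n - 1)(n - 2)(n - 9) / -48
  L_3(n) = (n - 1)(n - 2)(n - 5) / 224
Then h(n) = -11·L_0(n) - 71·L_1(n) - 887·L_2(n) - 4803·L_3(n).
Expanding and collecting terms gives h(n) = -6n³ - 5n² - 3n + 3.
Evaluating at n = 7: h(7) = -2321.

-2321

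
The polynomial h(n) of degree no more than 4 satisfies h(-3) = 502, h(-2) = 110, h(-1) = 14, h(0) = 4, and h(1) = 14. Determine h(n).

h(n) = 6n^4 + n^3 + 4n^2 - n + 4

Write h(n) = an^4 + bn^3 + cn^2 + dn + e. Substituting each data point gives a linear system:
  81a - 27b + 9c - 3d + e = 502
  16a - 8b + 4c - 2d + e = 110
  a - b + c - d + e = 14
  e = 4
  a + b + c + d + e = 14
Solving the system yields a = 6, b = 1, c = 4, d = -1, e = 4.
So h(n) = 6n⁴ + n³ + 4n² - n + 4.
Check: h(-2) = 110. ✓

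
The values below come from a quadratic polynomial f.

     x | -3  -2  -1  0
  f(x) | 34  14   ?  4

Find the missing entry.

4

The 3 known points determine the degree-2 polynomial uniquely.
Write f(x) = ax^2 + bx + c. Substituting each data point gives a linear system:
  9a - 3b + c = 34
  4a - 2b + c = 14
  c = 4
Solving the system yields a = 5, b = 5, c = 4.
So f(x) = 5x^2 + 5x + 4.
Then f(-1) = 4.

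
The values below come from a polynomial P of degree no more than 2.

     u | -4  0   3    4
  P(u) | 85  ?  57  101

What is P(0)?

-3

The 3 known points determine the degree-2 polynomial uniquely.
Write P(u) = au^2 + bu + c. Substituting each data point gives a linear system:
  16a - 4b + c = 85
  9a + 3b + c = 57
  16a + 4b + c = 101
Solving the system yields a = 6, b = 2, c = -3.
So P(u) = 6u² + 2u - 3.
Then P(0) = -3.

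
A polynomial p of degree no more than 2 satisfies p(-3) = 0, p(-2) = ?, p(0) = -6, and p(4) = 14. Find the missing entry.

The 3 known points determine the degree-2 polynomial uniquely.
Write p(u) = au^2 + bu + c. Substituting each data point gives a linear system:
  9a - 3b + c = 0
  c = -6
  16a + 4b + c = 14
Solving the system yields a = 1, b = 1, c = -6.
So p(u) = u^2 + u - 6.
Then p(-2) = -4.

-4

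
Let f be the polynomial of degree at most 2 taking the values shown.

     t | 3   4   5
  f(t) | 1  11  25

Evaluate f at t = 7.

65

Write f(t) = at^2 + bt + c. Substituting each data point gives a linear system:
  9a + 3b + c = 1
  16a + 4b + c = 11
  25a + 5b + c = 25
Solving the system yields a = 2, b = -4, c = -5.
So f(t) = 2t² - 4t - 5.
Then f(7) = 65.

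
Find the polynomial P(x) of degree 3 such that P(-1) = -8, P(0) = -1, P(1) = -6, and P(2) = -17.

Using the Lagrange interpolation formula with nodes -1, 0, 1, 2:
  L_0(x) = x(x - 1)(x - 2) / -6
  L_1(x) = (x + 1)(x - 1)(x - 2) / 2
  L_2(x) = (x + 1)x(x - 2) / -2
  L_3(x) = (x + 1)x(x - 1) / 6
Then P(x) = -8·L_0(x) - 1·L_1(x) - 6·L_2(x) - 17·L_3(x).
Expanding and collecting terms gives P(x) = x^3 - 6x^2 - 1.
Check: P(2) = -17. ✓

P(x) = x^3 - 6x^2 - 1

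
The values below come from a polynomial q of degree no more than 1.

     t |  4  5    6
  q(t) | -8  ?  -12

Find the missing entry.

On equispaced nodes a degree-1 polynomial has vanishing second forward difference, so
  q(4) - 2·q(5) + q(6) = 0.
Substituting the known values and solving for q(5):
  -2·q(5) = 20
  q(5) = -10.

-10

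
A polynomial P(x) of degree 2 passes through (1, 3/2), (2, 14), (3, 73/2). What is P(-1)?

13/2

Forward differences of the values at x = 1, 2, 3:
  P  : 3/2  14  73/2
  Δ  : 25/2  45/2
  Δ^2: 10
The second differences are constant, confirming degree 2.
Interpolating (Newton forward form) and evaluating at x = -1 gives P(-1) = 13/2.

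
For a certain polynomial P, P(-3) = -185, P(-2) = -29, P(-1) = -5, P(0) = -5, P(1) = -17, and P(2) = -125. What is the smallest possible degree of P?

Forward differences of the values at u = -3, -2, -1, 0, 1, 2:
  P  : -185  -29  -5  -5  -17  -125
  Δ  : 156  24  0  -12  -108
  Δ^2: -132  -24  -12  -96
  Δ^3: 108  12  -84
  Δ^4: -96  -96
  Δ^5: 0
The fourth differences are constant (-96) and nonzero, while all higher differences vanish, so the minimal degree is 4.

4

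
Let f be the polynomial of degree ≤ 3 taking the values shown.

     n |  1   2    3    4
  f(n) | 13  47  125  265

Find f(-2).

Write f(n) = an^3 + bn^2 + cn + d. Substituting each data point gives a linear system:
  a + b + c + d = 13
  8a + 4b + 2c + d = 47
  27a + 9b + 3c + d = 125
  64a + 16b + 4c + d = 265
Solving the system yields a = 3, b = 4, c = 1, d = 5.
So f(n) = 3n^3 + 4n^2 + n + 5.
Then f(-2) = -5.

-5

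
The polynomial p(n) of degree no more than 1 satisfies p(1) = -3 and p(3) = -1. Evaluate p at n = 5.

1

Write p(n) = an + b. Substituting each data point gives a linear system:
  a + b = -3
  3a + b = -1
Solving the system yields a = 1, b = -4.
So p(n) = n - 4.
Then p(5) = 1.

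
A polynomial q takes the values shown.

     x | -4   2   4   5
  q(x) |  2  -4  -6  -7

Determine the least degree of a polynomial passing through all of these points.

1

Divided differences on the nodes -4, 2, 4, 5:
  order 0: 2  -4  -6  -7
  order 1: -1  -1  -1
  order 2: 0  0
  order 3: 0
The order-1 divided differences are all -1 (nonzero) and every higher order vanishes, so the data lies on a polynomial of degree exactly 1.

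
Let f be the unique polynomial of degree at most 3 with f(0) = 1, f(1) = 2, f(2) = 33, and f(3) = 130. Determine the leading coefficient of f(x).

Write f(x) = ax^3 + bx^2 + cx + d. Substituting each data point gives a linear system:
  d = 1
  a + b + c + d = 2
  8a + 4b + 2c + d = 33
  27a + 9b + 3c + d = 130
Solving the system yields a = 6, b = -3, c = -2, d = 1.
So f(x) = 6x³ - 3x² - 2x + 1.
The leading coefficient is 6.

6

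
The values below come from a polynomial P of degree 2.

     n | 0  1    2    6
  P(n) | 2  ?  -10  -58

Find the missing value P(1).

The 3 known points determine the degree-2 polynomial uniquely.
Write P(n) = an^2 + bn + c. Substituting each data point gives a linear system:
  c = 2
  4a + 2b + c = -10
  36a + 6b + c = -58
Solving the system yields a = -1, b = -4, c = 2.
So P(n) = -n^2 - 4n + 2.
Then P(1) = -3.

-3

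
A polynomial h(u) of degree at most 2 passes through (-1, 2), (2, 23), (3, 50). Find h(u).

h(u) = 5u^2 + 2u - 1

Write h(u) = au^2 + bu + c. Substituting each data point gives a linear system:
  a - b + c = 2
  4a + 2b + c = 23
  9a + 3b + c = 50
Solving the system yields a = 5, b = 2, c = -1.
So h(u) = 5u^2 + 2u - 1.
Check: h(-1) = 2. ✓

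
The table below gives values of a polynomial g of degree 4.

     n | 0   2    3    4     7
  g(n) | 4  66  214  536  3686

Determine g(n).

g(n) = n^4 + 3n^3 + 5n^2 + n + 4

Write g(n) = an^4 + bn^3 + cn^2 + dn + e. Substituting each data point gives a linear system:
  e = 4
  16a + 8b + 4c + 2d + e = 66
  81a + 27b + 9c + 3d + e = 214
  256a + 64b + 16c + 4d + e = 536
  2401a + 343b + 49c + 7d + e = 3686
Solving the system yields a = 1, b = 3, c = 5, d = 1, e = 4.
So g(n) = n^4 + 3n^3 + 5n^2 + n + 4.
Check: g(3) = 214. ✓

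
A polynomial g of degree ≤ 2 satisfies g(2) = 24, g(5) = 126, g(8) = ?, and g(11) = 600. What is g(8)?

The 3 known points determine the degree-2 polynomial uniquely.
Write g(x) = ax^2 + bx + c. Substituting each data point gives a linear system:
  4a + 2b + c = 24
  25a + 5b + c = 126
  121a + 11b + c = 600
Solving the system yields a = 5, b = -1, c = 6.
So g(x) = 5x² - x + 6.
Then g(8) = 318.

318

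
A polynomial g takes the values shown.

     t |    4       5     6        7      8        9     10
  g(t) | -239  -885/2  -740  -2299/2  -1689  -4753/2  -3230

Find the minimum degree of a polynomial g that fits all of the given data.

3

Forward differences of the values at t = 4, 5, 6, 7, 8, 9, 10:
  g  : -239  -885/2  -740  -2299/2  -1689  -4753/2  -3230
  Δ  : -407/2  -595/2  -819/2  -1079/2  -1375/2  -1707/2
  Δ^2: -94  -112  -130  -148  -166
  Δ^3: -18  -18  -18  -18
  Δ^4: 0  0  0
  Δ^5: 0  0
  Δ^6: 0
The third differences are constant (-18) and nonzero, while all higher differences vanish, so the minimal degree is 3.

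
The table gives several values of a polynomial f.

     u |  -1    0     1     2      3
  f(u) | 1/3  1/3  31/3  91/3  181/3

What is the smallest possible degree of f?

Forward differences of the values at u = -1, 0, 1, 2, 3:
  f  : 1/3  1/3  31/3  91/3  181/3
  Δ  : 0  10  20  30
  Δ^2: 10  10  10
  Δ^3: 0  0
  Δ^4: 0
The second differences are constant (10) and nonzero, while all higher differences vanish, so the minimal degree is 2.

2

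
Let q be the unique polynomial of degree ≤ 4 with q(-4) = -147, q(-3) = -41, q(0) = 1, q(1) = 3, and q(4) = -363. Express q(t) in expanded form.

Using the Lagrange interpolation formula with nodes -4, -3, 0, 1, 4:
  L_0(t) = (t + 3)t(t - 1)(t - 4) / 160
  L_1(t) = (t + 4)t(t - 1)(t - 4) / -84
  L_2(t) = (t + 4)(t + 3)(t - 1)(t - 4) / 48
  L_3(t) = (t + 4)(t + 3)t(t - 4) / -60
  L_4(t) = (t + 4)(t + 3)t(t - 1) / 672
Then q(t) = -147·L_0(t) - 41·L_1(t) + 1·L_2(t) + 3·L_3(t) - 363·L_4(t).
Expanding and collecting terms gives q(t) = -t^4 - 2t^3 + 5t + 1.
Check: q(4) = -363. ✓

q(t) = -t^4 - 2t^3 + 5t + 1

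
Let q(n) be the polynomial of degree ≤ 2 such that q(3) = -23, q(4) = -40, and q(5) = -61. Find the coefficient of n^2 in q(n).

-2

Write q(n) = an^2 + bn + c. Substituting each data point gives a linear system:
  9a + 3b + c = -23
  16a + 4b + c = -40
  25a + 5b + c = -61
Solving the system yields a = -2, b = -3, c = 4.
So q(n) = -2n² - 3n + 4.
The leading coefficient is -2.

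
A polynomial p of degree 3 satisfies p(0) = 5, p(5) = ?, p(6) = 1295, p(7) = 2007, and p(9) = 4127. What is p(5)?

The 4 known points determine the degree-3 polynomial uniquely.
Write p(t) = at^3 + bt^2 + ct + d. Substituting each data point gives a linear system:
  d = 5
  216a + 36b + 6c + d = 1295
  343a + 49b + 7c + d = 2007
  729a + 81b + 9c + d = 4127
Solving the system yields a = 5, b = 6, c = -1, d = 5.
So p(t) = 5t^3 + 6t^2 - t + 5.
Then p(5) = 775.

775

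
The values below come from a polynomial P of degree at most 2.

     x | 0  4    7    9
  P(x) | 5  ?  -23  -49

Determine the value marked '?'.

1

The 3 known points determine the degree-2 polynomial uniquely.
Write P(x) = ax^2 + bx + c. Substituting each data point gives a linear system:
  c = 5
  49a + 7b + c = -23
  81a + 9b + c = -49
Solving the system yields a = -1, b = 3, c = 5.
So P(x) = -x² + 3x + 5.
Then P(4) = 1.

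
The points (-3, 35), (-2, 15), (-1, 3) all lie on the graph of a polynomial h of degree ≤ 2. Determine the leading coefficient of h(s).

4

Write h(s) = as^2 + bs + c. Substituting each data point gives a linear system:
  9a - 3b + c = 35
  4a - 2b + c = 15
  a - b + c = 3
Solving the system yields a = 4, b = 0, c = -1.
So h(s) = 4s^2 - 1.
The leading coefficient is 4.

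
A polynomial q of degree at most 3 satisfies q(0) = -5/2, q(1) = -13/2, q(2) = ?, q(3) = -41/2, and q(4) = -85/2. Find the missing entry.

-21/2

On equispaced nodes a degree-3 polynomial has vanishing fourth forward difference, so
  q(0) - 4·q(1) + 6·q(2) - 4·q(3) + q(4) = 0.
Substituting the known values and solving for q(2):
  6·q(2) = -63
  q(2) = -21/2.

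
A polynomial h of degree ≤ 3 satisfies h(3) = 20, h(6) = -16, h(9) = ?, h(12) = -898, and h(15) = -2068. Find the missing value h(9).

-268

The 4 known points determine the degree-3 polynomial uniquely.
Write h(x) = ax^3 + bx^2 + cx + d. Substituting each data point gives a linear system:
  27a + 9b + 3c + d = 20
  216a + 36b + 6c + d = -16
  1728a + 144b + 12c + d = -898
  3375a + 225b + 15c + d = -2068
Solving the system yields a = -1, b = 6, c = -3, d = 2.
So h(x) = -x^3 + 6x^2 - 3x + 2.
Then h(9) = -268.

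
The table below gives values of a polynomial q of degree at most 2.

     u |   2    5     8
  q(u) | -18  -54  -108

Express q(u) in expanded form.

Using the Lagrange interpolation formula with nodes 2, 5, 8:
  L_0(u) = (u - 5)(u - 8) / 18
  L_1(u) = (u - 2)(u - 8) / -9
  L_2(u) = (u - 2)(u - 5) / 18
Then q(u) = -18·L_0(u) - 54·L_1(u) - 108·L_2(u).
Expanding and collecting terms gives q(u) = -u² - 5u - 4.
Check: q(2) = -18. ✓

q(u) = -u^2 - 5u - 4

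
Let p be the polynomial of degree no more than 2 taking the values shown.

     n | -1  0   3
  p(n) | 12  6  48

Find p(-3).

Write p(n) = an^2 + bn + c. Substituting each data point gives a linear system:
  a - b + c = 12
  c = 6
  9a + 3b + c = 48
Solving the system yields a = 5, b = -1, c = 6.
So p(n) = 5n² - n + 6.
Then p(-3) = 54.

54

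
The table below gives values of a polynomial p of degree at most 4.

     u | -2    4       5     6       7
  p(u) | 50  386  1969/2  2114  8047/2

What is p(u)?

p(u) = 2u^4 - (5/2)u^3 + u^2 + 4u + 2

Write p(u) = au^4 + bu^3 + cu^2 + du + e. Substituting each data point gives a linear system:
  16a - 8b + 4c - 2d + e = 50
  256a + 64b + 16c + 4d + e = 386
  625a + 125b + 25c + 5d + e = 1969/2
  1296a + 216b + 36c + 6d + e = 2114
  2401a + 343b + 49c + 7d + e = 8047/2
Solving the system yields a = 2, b = -5/2, c = 1, d = 4, e = 2.
So p(u) = 2u⁴ - (5/2)u³ + u² + 4u + 2.
Check: p(6) = 2114. ✓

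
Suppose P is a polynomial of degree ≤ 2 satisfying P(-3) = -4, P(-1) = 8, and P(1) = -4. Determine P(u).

P(u) = -3u^2 - 6u + 5

Write P(u) = au^2 + bu + c. Substituting each data point gives a linear system:
  9a - 3b + c = -4
  a - b + c = 8
  a + b + c = -4
Solving the system yields a = -3, b = -6, c = 5.
So P(u) = -3u² - 6u + 5.
Check: P(-1) = 8. ✓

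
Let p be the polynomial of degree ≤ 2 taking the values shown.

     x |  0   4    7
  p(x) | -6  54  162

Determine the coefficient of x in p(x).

3

Write p(x) = ax^2 + bx + c. Substituting each data point gives a linear system:
  c = -6
  16a + 4b + c = 54
  49a + 7b + c = 162
Solving the system yields a = 3, b = 3, c = -6.
So p(x) = 3x^2 + 3x - 6.
The coefficient of x is 3.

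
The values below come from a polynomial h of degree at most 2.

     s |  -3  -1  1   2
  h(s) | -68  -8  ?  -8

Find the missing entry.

The 3 known points determine the degree-2 polynomial uniquely.
Write h(s) = as^2 + bs + c. Substituting each data point gives a linear system:
  9a - 3b + c = -68
  a - b + c = -8
  4a + 2b + c = -8
Solving the system yields a = -6, b = 6, c = 4.
So h(s) = -6s^2 + 6s + 4.
Then h(1) = 4.

4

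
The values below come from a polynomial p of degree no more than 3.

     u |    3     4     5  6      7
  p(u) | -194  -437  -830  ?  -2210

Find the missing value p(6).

-1409

On equispaced nodes a degree-3 polynomial has vanishing fourth forward difference, so
  p(3) - 4·p(4) + 6·p(5) - 4·p(6) + p(7) = 0.
Substituting the known values and solving for p(6):
  -4·p(6) = 5636
  p(6) = -1409.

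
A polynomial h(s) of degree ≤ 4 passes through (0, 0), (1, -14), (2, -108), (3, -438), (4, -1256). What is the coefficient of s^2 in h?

-6

Write h(s) = as^4 + bs^3 + cs^2 + ds + e. Substituting each data point gives a linear system:
  e = 0
  a + b + c + d + e = -14
  16a + 8b + 4c + 2d + e = -108
  81a + 27b + 9c + 3d + e = -438
  256a + 64b + 16c + 4d + e = -1256
Solving the system yields a = -4, b = -2, c = -6, d = -2, e = 0.
So h(s) = -4s^4 - 2s^3 - 6s^2 - 2s.
The coefficient of s^2 is -6.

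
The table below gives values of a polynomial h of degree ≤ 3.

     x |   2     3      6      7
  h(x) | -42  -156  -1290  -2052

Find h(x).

Using the Lagrange interpolation formula with nodes 2, 3, 6, 7:
  L_0(x) = (x - 3)(x - 6)(x - 7) / -20
  L_1(x) = (x - 2)(x - 6)(x - 7) / 12
  L_2(x) = (x - 2)(x - 3)(x - 7) / -12
  L_3(x) = (x - 2)(x - 3)(x - 6) / 20
Then h(x) = -42·L_0(x) - 156·L_1(x) - 1290·L_2(x) - 2052·L_3(x).
Expanding and collecting terms gives h(x) = -6x³ + 6.
Check: h(7) = -2052. ✓

h(x) = -6x^3 + 6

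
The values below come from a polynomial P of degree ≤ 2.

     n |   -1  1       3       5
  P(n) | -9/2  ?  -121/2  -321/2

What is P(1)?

On equispaced nodes a degree-2 polynomial has vanishing third forward difference, so
  - P(-1) + 3·P(1) - 3·P(3) + P(5) = 0.
Substituting the known values and solving for P(1):
  3·P(1) = -51/2
  P(1) = -17/2.

-17/2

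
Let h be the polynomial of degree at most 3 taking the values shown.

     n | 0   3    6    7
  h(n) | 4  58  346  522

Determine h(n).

h(n) = n^3 + 4n^2 - 3n + 4

Write h(n) = an^3 + bn^2 + cn + d. Substituting each data point gives a linear system:
  d = 4
  27a + 9b + 3c + d = 58
  216a + 36b + 6c + d = 346
  343a + 49b + 7c + d = 522
Solving the system yields a = 1, b = 4, c = -3, d = 4.
So h(n) = n^3 + 4n^2 - 3n + 4.
Check: h(3) = 58. ✓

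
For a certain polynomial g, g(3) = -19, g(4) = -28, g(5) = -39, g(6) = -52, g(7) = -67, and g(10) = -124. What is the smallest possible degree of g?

2

Divided differences on the nodes 3, 4, 5, 6, 7, 10:
  order 0: -19  -28  -39  -52  -67  -124
  order 1: -9  -11  -13  -15  -19
  order 2: -1  -1  -1  -1
  order 3: 0  0  0
  order 4: 0  0
  order 5: 0
The order-2 divided differences are all -1 (nonzero) and every higher order vanishes, so the data lies on a polynomial of degree exactly 2.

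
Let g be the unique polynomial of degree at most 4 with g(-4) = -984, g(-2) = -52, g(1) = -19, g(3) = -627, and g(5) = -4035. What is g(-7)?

-10227

Using the Lagrange interpolation formula with nodes -4, -2, 1, 3, 5:
  L_0(u) = (u + 2)(u - 1)(u - 3)(u - 5) / 630
  L_1(u) = (u + 4)(u - 1)(u - 3)(u - 5) / -210
  L_2(u) = (u + 4)(u + 2)(u - 3)(u - 5) / 120
  L_3(u) = (u + 4)(u + 2)(u - 1)(u - 5) / -140
  L_4(u) = (u + 4)(u + 2)(u - 1)(u - 3) / 504
Then g(u) = -984·L_0(u) - 52·L_1(u) - 19·L_2(u) - 627·L_3(u) - 4035·L_4(u).
Expanding and collecting terms gives g(u) = -5u^4 - 6u^3 - 6u^2 - 2u.
Evaluating at u = -7: g(-7) = -10227.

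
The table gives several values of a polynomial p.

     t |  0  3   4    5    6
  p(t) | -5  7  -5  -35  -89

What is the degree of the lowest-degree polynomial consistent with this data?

3

Divided differences on the nodes 0, 3, 4, 5, 6:
  order 0: -5  7  -5  -35  -89
  order 1: 4  -12  -30  -54
  order 2: -4  -9  -12
  order 3: -1  -1
  order 4: 0
The order-3 divided differences are all -1 (nonzero) and every higher order vanishes, so the data lies on a polynomial of degree exactly 3.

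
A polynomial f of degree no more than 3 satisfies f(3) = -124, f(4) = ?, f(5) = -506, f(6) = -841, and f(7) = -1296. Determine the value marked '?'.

-273

On equispaced nodes a degree-3 polynomial has vanishing fourth forward difference, so
  f(3) - 4·f(4) + 6·f(5) - 4·f(6) + f(7) = 0.
Substituting the known values and solving for f(4):
  -4·f(4) = 1092
  f(4) = -273.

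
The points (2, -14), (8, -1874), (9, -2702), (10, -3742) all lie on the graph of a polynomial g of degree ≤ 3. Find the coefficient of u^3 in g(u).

-4

Write g(u) = au^3 + bu^2 + cu + d. Substituting each data point gives a linear system:
  8a + 4b + 2c + d = -14
  512a + 64b + 8c + d = -1874
  729a + 81b + 9c + d = -2702
  1000a + 100b + 10c + d = -3742
Solving the system yields a = -4, b = 2, c = 6, d = -2.
So g(u) = -4u³ + 2u² + 6u - 2.
The leading coefficient is -4.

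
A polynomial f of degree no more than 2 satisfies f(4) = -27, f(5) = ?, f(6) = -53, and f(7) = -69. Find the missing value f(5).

-39

The 3 known points determine the degree-2 polynomial uniquely.
Write f(t) = at^2 + bt + c. Substituting each data point gives a linear system:
  16a + 4b + c = -27
  36a + 6b + c = -53
  49a + 7b + c = -69
Solving the system yields a = -1, b = -3, c = 1.
So f(t) = -t² - 3t + 1.
Then f(5) = -39.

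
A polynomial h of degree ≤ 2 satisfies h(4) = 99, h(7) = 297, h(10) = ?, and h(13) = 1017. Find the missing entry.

603

The 3 known points determine the degree-2 polynomial uniquely.
Write h(n) = an^2 + bn + c. Substituting each data point gives a linear system:
  16a + 4b + c = 99
  49a + 7b + c = 297
  169a + 13b + c = 1017
Solving the system yields a = 6, b = 0, c = 3.
So h(n) = 6n² + 3.
Then h(10) = 603.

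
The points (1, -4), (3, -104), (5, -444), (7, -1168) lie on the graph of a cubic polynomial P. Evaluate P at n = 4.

-235

Write P(n) = an^3 + bn^2 + cn + d. Substituting each data point gives a linear system:
  a + b + c + d = -4
  27a + 9b + 3c + d = -104
  125a + 25b + 5c + d = -444
  343a + 49b + 7c + d = -1168
Solving the system yields a = -3, b = -3, c = 1, d = 1.
So P(n) = -3n³ - 3n² + n + 1.
Then P(4) = -235.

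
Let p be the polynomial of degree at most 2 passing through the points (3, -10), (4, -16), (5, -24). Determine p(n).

p(n) = -n^2 + n - 4

Write p(n) = an^2 + bn + c. Substituting each data point gives a linear system:
  9a + 3b + c = -10
  16a + 4b + c = -16
  25a + 5b + c = -24
Solving the system yields a = -1, b = 1, c = -4.
So p(n) = -n^2 + n - 4.
Check: p(5) = -24. ✓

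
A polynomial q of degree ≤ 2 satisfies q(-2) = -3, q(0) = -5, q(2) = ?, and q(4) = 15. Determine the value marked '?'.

On equispaced nodes a degree-2 polynomial has vanishing third forward difference, so
  - q(-2) + 3·q(0) - 3·q(2) + q(4) = 0.
Substituting the known values and solving for q(2):
  -3·q(2) = -3
  q(2) = 1.

1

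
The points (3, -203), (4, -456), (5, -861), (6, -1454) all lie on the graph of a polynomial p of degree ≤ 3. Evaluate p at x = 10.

Forward differences of the values at x = 3, 4, 5, 6:
  p  : -203  -456  -861  -1454
  Δ  : -253  -405  -593
  Δ^2: -152  -188
  Δ^3: -36
The third differences are constant, confirming degree 3.
Interpolating (Newton forward form) and evaluating at x = 10 gives p(10) = -6426.

-6426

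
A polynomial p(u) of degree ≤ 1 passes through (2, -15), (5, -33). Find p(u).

Write p(u) = au + b. Substituting each data point gives a linear system:
  2a + b = -15
  5a + b = -33
Solving the system yields a = -6, b = -3.
So p(u) = -6u - 3.
Check: p(5) = -33. ✓

p(u) = -6u - 3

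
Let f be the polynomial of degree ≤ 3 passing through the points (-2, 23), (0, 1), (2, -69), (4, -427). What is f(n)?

Write f(n) = an^3 + bn^2 + cn + d. Substituting each data point gives a linear system:
  -8a + 4b - 2c + d = 23
  d = 1
  8a + 4b + 2c + d = -69
  64a + 16b + 4c + d = -427
Solving the system yields a = -5, b = -6, c = -3, d = 1.
So f(n) = -5n^3 - 6n^2 - 3n + 1.
Check: f(2) = -69. ✓

f(n) = -5n^3 - 6n^2 - 3n + 1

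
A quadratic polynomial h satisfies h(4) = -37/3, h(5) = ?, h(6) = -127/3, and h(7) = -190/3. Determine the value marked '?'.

-76/3

On equispaced nodes a degree-2 polynomial has vanishing third forward difference, so
  - h(4) + 3·h(5) - 3·h(6) + h(7) = 0.
Substituting the known values and solving for h(5):
  3·h(5) = -76
  h(5) = -76/3.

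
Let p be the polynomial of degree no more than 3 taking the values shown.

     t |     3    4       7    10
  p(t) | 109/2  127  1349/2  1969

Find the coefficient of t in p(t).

Write p(t) = at^3 + bt^2 + ct + d. Substituting each data point gives a linear system:
  27a + 9b + 3c + d = 109/2
  64a + 16b + 4c + d = 127
  343a + 49b + 7c + d = 1349/2
  1000a + 100b + 10c + d = 1969
Solving the system yields a = 2, b = -1/2, c = 2, d = -1.
So p(t) = 2t³ - (1/2)t² + 2t - 1.
The coefficient of t is 2.

2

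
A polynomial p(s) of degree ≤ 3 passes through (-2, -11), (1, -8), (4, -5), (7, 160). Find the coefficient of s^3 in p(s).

Write p(s) = as^3 + bs^2 + cs + d. Substituting each data point gives a linear system:
  -8a + 4b - 2c + d = -11
  a + b + c + d = -8
  64a + 16b + 4c + d = -5
  343a + 49b + 7c + d = 160
Solving the system yields a = 1, b = -3, c = -5, d = -1.
So p(s) = s^3 - 3s^2 - 5s - 1.
The leading coefficient is 1.

1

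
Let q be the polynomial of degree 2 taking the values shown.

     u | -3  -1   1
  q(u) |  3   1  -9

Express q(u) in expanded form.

Using the Lagrange interpolation formula with nodes -3, -1, 1:
  L_0(u) = (u + 1)(u - 1) / 8
  L_1(u) = (u + 3)(u - 1) / -4
  L_2(u) = (u + 3)(u + 1) / 8
Then q(u) = 3·L_0(u) + 1·L_1(u) - 9·L_2(u).
Expanding and collecting terms gives q(u) = -u² - 5u - 3.
Check: q(-3) = 3. ✓

q(u) = -u^2 - 5u - 3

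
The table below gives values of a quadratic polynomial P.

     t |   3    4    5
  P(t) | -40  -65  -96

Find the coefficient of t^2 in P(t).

Write P(t) = at^2 + bt + c. Substituting each data point gives a linear system:
  9a + 3b + c = -40
  16a + 4b + c = -65
  25a + 5b + c = -96
Solving the system yields a = -3, b = -4, c = -1.
So P(t) = -3t² - 4t - 1.
The leading coefficient is -3.

-3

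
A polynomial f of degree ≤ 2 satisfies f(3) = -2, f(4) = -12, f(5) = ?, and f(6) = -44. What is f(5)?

-26

On equispaced nodes a degree-2 polynomial has vanishing third forward difference, so
  - f(3) + 3·f(4) - 3·f(5) + f(6) = 0.
Substituting the known values and solving for f(5):
  -3·f(5) = 78
  f(5) = -26.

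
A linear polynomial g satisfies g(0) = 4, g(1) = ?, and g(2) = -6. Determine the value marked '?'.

On equispaced nodes a degree-1 polynomial has vanishing second forward difference, so
  g(0) - 2·g(1) + g(2) = 0.
Substituting the known values and solving for g(1):
  -2·g(1) = 2
  g(1) = -1.

-1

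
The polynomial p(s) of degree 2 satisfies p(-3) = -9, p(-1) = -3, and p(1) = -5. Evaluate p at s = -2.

Using the Lagrange interpolation formula with nodes -3, -1, 1:
  L_0(s) = (s + 1)(s - 1) / 8
  L_1(s) = (s + 3)(s - 1) / -4
  L_2(s) = (s + 3)(s + 1) / 8
Then p(s) = -9·L_0(s) - 3·L_1(s) - 5·L_2(s).
Expanding and collecting terms gives p(s) = -s² - s - 3.
Evaluating at s = -2: p(-2) = -5.

-5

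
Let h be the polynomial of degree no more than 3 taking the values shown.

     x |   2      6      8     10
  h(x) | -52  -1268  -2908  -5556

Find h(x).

h(x) = -5x^3 - 6x^2 + 4x + 4

Write h(x) = ax^3 + bx^2 + cx + d. Substituting each data point gives a linear system:
  8a + 4b + 2c + d = -52
  216a + 36b + 6c + d = -1268
  512a + 64b + 8c + d = -2908
  1000a + 100b + 10c + d = -5556
Solving the system yields a = -5, b = -6, c = 4, d = 4.
So h(x) = -5x^3 - 6x^2 + 4x + 4.
Check: h(10) = -5556. ✓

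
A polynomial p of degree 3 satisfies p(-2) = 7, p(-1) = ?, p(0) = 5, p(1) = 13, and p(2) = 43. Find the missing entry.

7

The 4 known points determine the degree-3 polynomial uniquely.
Write p(s) = as^3 + bs^2 + cs + d. Substituting each data point gives a linear system:
  -8a + 4b - 2c + d = 7
  d = 5
  a + b + c + d = 13
  8a + 4b + 2c + d = 43
Solving the system yields a = 2, b = 5, c = 1, d = 5.
So p(s) = 2s³ + 5s² + s + 5.
Then p(-1) = 7.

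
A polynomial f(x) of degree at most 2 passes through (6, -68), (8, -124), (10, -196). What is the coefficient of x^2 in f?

Write f(x) = ax^2 + bx + c. Substituting each data point gives a linear system:
  36a + 6b + c = -68
  64a + 8b + c = -124
  100a + 10b + c = -196
Solving the system yields a = -2, b = 0, c = 4.
So f(x) = -2x^2 + 4.
The leading coefficient is -2.

-2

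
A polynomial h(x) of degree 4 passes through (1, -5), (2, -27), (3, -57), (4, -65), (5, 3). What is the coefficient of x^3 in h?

Write h(x) = ax^4 + bx^3 + cx^2 + dx + e. Substituting each data point gives a linear system:
  a + b + c + d + e = -5
  16a + 8b + 4c + 2d + e = -27
  81a + 27b + 9c + 3d + e = -57
  256a + 64b + 16c + 4d + e = -65
  625a + 125b + 25c + 5d + e = 3
Solving the system yields a = 1, b = -5, c = 1, d = -5, e = 3.
So h(x) = x⁴ - 5x³ + x² - 5x + 3.
The coefficient of x^3 is -5.

-5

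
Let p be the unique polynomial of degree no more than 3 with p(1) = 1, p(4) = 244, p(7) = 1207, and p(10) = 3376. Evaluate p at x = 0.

Write p(x) = ax^3 + bx^2 + cx + d. Substituting each data point gives a linear system:
  a + b + c + d = 1
  64a + 16b + 4c + d = 244
  343a + 49b + 7c + d = 1207
  1000a + 100b + 10c + d = 3376
Solving the system yields a = 3, b = 4, c = -2, d = -4.
So p(x) = 3x³ + 4x² - 2x - 4.
Then p(0) = -4.

-4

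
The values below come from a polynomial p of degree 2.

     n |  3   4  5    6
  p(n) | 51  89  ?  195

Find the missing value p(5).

137

On equispaced nodes a degree-2 polynomial has vanishing third forward difference, so
  - p(3) + 3·p(4) - 3·p(5) + p(6) = 0.
Substituting the known values and solving for p(5):
  -3·p(5) = -411
  p(5) = 137.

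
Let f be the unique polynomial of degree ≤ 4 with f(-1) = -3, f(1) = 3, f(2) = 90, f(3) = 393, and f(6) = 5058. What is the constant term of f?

-6

Write f(x) = ax^4 + bx^3 + cx^2 + dx + e. Substituting each data point gives a linear system:
  a - b + c - d + e = -3
  a + b + c + d + e = 3
  16a + 8b + 4c + 2d + e = 90
  81a + 27b + 9c + 3d + e = 393
  1296a + 216b + 36c + 6d + e = 5058
Solving the system yields a = 3, b = 5, c = 3, d = -2, e = -6.
So f(x) = 3x^4 + 5x^3 + 3x^2 - 2x - 6.
The constant term is -6.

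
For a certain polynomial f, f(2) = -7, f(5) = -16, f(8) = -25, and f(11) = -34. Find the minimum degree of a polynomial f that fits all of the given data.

1

Forward differences of the values at s = 2, 5, 8, 11:
  f  : -7  -16  -25  -34
  Δ  : -9  -9  -9
  Δ^2: 0  0
  Δ^3: 0
The first differences are constant (-9) and nonzero, while all higher differences vanish, so the minimal degree is 1.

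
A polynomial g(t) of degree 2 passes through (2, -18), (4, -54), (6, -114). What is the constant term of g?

-6

Write g(t) = at^2 + bt + c. Substituting each data point gives a linear system:
  4a + 2b + c = -18
  16a + 4b + c = -54
  36a + 6b + c = -114
Solving the system yields a = -3, b = 0, c = -6.
So g(t) = -3t² - 6.
The constant term is -6.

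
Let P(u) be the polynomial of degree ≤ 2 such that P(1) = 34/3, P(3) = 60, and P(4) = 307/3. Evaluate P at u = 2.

89/3

Using the Lagrange interpolation formula with nodes 1, 3, 4:
  L_0(u) = (u - 3)(u - 4) / 6
  L_1(u) = (u - 1)(u - 4) / -2
  L_2(u) = (u - 1)(u - 3) / 3
Then P(u) = 34/3·L_0(u) + 60·L_1(u) + 307/3·L_2(u).
Expanding and collecting terms gives P(u) = 6u^2 + (1/3)u + 5.
Evaluating at u = 2: P(2) = 89/3.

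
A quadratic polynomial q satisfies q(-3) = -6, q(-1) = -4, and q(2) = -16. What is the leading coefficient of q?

-1

Write q(u) = au^2 + bu + c. Substituting each data point gives a linear system:
  9a - 3b + c = -6
  a - b + c = -4
  4a + 2b + c = -16
Solving the system yields a = -1, b = -3, c = -6.
So q(u) = -u^2 - 3u - 6.
The leading coefficient is -1.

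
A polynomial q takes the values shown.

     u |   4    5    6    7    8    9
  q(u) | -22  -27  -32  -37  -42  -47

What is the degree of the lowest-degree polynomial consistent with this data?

Forward differences of the values at u = 4, 5, 6, 7, 8, 9:
  q  : -22  -27  -32  -37  -42  -47
  Δ  : -5  -5  -5  -5  -5
  Δ^2: 0  0  0  0
  Δ^3: 0  0  0
  Δ^4: 0  0
  Δ^5: 0
The first differences are constant (-5) and nonzero, while all higher differences vanish, so the minimal degree is 1.

1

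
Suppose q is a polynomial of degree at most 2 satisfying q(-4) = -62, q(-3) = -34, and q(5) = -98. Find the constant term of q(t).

2

Write q(t) = at^2 + bt + c. Substituting each data point gives a linear system:
  16a - 4b + c = -62
  9a - 3b + c = -34
  25a + 5b + c = -98
Solving the system yields a = -4, b = 0, c = 2.
So q(t) = -4t² + 2.
The constant term is 2.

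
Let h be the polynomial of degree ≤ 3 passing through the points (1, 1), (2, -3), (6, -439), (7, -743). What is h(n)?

Write h(n) = an^3 + bn^2 + cn + d. Substituting each data point gives a linear system:
  a + b + c + d = 1
  8a + 4b + 2c + d = -3
  216a + 36b + 6c + d = -439
  343a + 49b + 7c + d = -743
Solving the system yields a = -3, b = 6, c = -1, d = -1.
So h(n) = -3n^3 + 6n^2 - n - 1.
Check: h(2) = -3. ✓

h(n) = -3n^3 + 6n^2 - n - 1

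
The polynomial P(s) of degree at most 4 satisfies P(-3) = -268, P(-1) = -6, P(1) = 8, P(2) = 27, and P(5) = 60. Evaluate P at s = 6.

Write P(s) = as^4 + bs^3 + cs^2 + ds + e. Substituting each data point gives a linear system:
  81a - 27b + 9c - 3d + e = -268
  a - b + c - d + e = -6
  a + b + c + d + e = 8
  16a + 8b + 4c + 2d + e = 27
  625a + 125b + 25c + 5d + e = 60
Solving the system yields a = -1, b = 6, c = -3, d = 1, e = 5.
So P(s) = -s^4 + 6s^3 - 3s^2 + s + 5.
Then P(6) = -97.

-97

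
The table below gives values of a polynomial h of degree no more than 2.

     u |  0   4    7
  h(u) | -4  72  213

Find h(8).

Write h(u) = au^2 + bu + c. Substituting each data point gives a linear system:
  c = -4
  16a + 4b + c = 72
  49a + 7b + c = 213
Solving the system yields a = 4, b = 3, c = -4.
So h(u) = 4u^2 + 3u - 4.
Then h(8) = 276.

276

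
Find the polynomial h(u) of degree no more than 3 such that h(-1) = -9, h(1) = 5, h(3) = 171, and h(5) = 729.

h(u) = 5u^3 + 4u^2 + 2u - 6

Using the Lagrange interpolation formula with nodes -1, 1, 3, 5:
  L_0(u) = (u - 1)(u - 3)(u - 5) / -48
  L_1(u) = (u + 1)(u - 3)(u - 5) / 16
  L_2(u) = (u + 1)(u - 1)(u - 5) / -16
  L_3(u) = (u + 1)(u - 1)(u - 3) / 48
Then h(u) = -9·L_0(u) + 5·L_1(u) + 171·L_2(u) + 729·L_3(u).
Expanding and collecting terms gives h(u) = 5u^3 + 4u^2 + 2u - 6.
Check: h(1) = 5. ✓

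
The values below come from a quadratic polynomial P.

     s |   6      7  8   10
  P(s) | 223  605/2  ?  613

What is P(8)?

The 3 known points determine the degree-2 polynomial uniquely.
Write P(s) = as^2 + bs + c. Substituting each data point gives a linear system:
  36a + 6b + c = 223
  49a + 7b + c = 605/2
  100a + 10b + c = 613
Solving the system yields a = 6, b = 3/2, c = -2.
So P(s) = 6s² + (3/2)s - 2.
Then P(8) = 394.

394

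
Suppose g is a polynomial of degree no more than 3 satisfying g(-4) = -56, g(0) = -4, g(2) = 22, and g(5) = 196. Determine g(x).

g(x) = x^3 + 2x^2 + 5x - 4

Using the Lagrange interpolation formula with nodes -4, 0, 2, 5:
  L_0(x) = x(x - 2)(x - 5) / -216
  L_1(x) = (x + 4)(x - 2)(x - 5) / 40
  L_2(x) = (x + 4)x(x - 5) / -36
  L_3(x) = (x + 4)x(x - 2) / 135
Then g(x) = -56·L_0(x) - 4·L_1(x) + 22·L_2(x) + 196·L_3(x).
Expanding and collecting terms gives g(x) = x^3 + 2x^2 + 5x - 4.
Check: g(5) = 196. ✓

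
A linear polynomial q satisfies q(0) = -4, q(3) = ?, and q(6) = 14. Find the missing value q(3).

The 2 known points determine the degree-1 polynomial uniquely.
Write q(x) = ax + b. Substituting each data point gives a linear system:
  b = -4
  6a + b = 14
Solving the system yields a = 3, b = -4.
So q(x) = 3x - 4.
Then q(3) = 5.

5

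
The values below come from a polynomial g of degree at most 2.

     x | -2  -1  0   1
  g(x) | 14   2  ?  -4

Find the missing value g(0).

On equispaced nodes a degree-2 polynomial has vanishing third forward difference, so
  - g(-2) + 3·g(-1) - 3·g(0) + g(1) = 0.
Substituting the known values and solving for g(0):
  -3·g(0) = 12
  g(0) = -4.

-4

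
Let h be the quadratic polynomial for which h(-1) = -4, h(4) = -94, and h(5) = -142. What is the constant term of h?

-2

Write h(u) = au^2 + bu + c. Substituting each data point gives a linear system:
  a - b + c = -4
  16a + 4b + c = -94
  25a + 5b + c = -142
Solving the system yields a = -5, b = -3, c = -2.
So h(u) = -5u^2 - 3u - 2.
The constant term is -2.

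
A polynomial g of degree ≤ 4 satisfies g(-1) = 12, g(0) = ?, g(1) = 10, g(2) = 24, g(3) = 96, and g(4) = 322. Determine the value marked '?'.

6

The 5 known points determine the degree-4 polynomial uniquely.
Write g(x) = ax^4 + bx^3 + cx^2 + dx + e. Substituting each data point gives a linear system:
  a - b + c - d + e = 12
  a + b + c + d + e = 10
  16a + 8b + 4c + 2d + e = 24
  81a + 27b + 9c + 3d + e = 96
  256a + 64b + 16c + 4d + e = 322
Solving the system yields a = 2, b = -4, c = 3, d = 3, e = 6.
So g(x) = 2x^4 - 4x^3 + 3x^2 + 3x + 6.
Then g(0) = 6.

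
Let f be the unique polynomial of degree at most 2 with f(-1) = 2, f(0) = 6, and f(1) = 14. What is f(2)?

26

Using the Lagrange interpolation formula with nodes -1, 0, 1:
  L_0(s) = s(s - 1) / 2
  L_1(s) = (s + 1)(s - 1) / -1
  L_2(s) = (s + 1)s / 2
Then f(s) = 2·L_0(s) + 6·L_1(s) + 14·L_2(s).
Expanding and collecting terms gives f(s) = 2s^2 + 6s + 6.
Evaluating at s = 2: f(2) = 26.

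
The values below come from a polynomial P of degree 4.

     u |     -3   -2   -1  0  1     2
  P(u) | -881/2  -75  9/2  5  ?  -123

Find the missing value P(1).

The 5 known points determine the degree-4 polynomial uniquely.
Write P(u) = au^4 + bu^3 + cu^2 + du + e. Substituting each data point gives a linear system:
  81a - 27b + 9c - 3d + e = -881/2
  16a - 8b + 4c - 2d + e = -75
  a - b + c - d + e = 9/2
  e = 5
  16a + 8b + 4c + 2d + e = -123
Solving the system yields a = -6, b = -3/2, c = -2, d = -6, e = 5.
So P(u) = -6u⁴ - (3/2)u³ - 2u² - 6u + 5.
Then P(1) = -21/2.

-21/2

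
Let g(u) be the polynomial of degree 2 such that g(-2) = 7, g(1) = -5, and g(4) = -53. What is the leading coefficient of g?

-2

Write g(u) = au^2 + bu + c. Substituting each data point gives a linear system:
  4a - 2b + c = 7
  a + b + c = -5
  16a + 4b + c = -53
Solving the system yields a = -2, b = -6, c = 3.
So g(u) = -2u² - 6u + 3.
The leading coefficient is -2.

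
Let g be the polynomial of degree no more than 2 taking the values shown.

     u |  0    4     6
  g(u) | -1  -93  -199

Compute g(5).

Using the Lagrange interpolation formula with nodes 0, 4, 6:
  L_0(u) = (u - 4)(u - 6) / 24
  L_1(u) = u(u - 6) / -8
  L_2(u) = u(u - 4) / 12
Then g(u) = -1·L_0(u) - 93·L_1(u) - 199·L_2(u).
Expanding and collecting terms gives g(u) = -5u^2 - 3u - 1.
Evaluating at u = 5: g(5) = -141.

-141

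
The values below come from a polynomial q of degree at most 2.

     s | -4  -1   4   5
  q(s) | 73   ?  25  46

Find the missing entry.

The 3 known points determine the degree-2 polynomial uniquely.
Write q(s) = as^2 + bs + c. Substituting each data point gives a linear system:
  16a - 4b + c = 73
  16a + 4b + c = 25
  25a + 5b + c = 46
Solving the system yields a = 3, b = -6, c = 1.
So q(s) = 3s^2 - 6s + 1.
Then q(-1) = 10.

10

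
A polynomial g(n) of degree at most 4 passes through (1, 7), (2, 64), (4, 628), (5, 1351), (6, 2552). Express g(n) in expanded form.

Write g(n) = an^4 + bn^3 + cn^2 + dn + e. Substituting each data point gives a linear system:
  a + b + c + d + e = 7
  16a + 8b + 4c + 2d + e = 64
  256a + 64b + 16c + 4d + e = 628
  625a + 125b + 25c + 5d + e = 1351
  1296a + 216b + 36c + 6d + e = 2552
Solving the system yields a = 1, b = 6, c = -2, d = 6, e = -4.
So g(n) = n⁴ + 6n³ - 2n² + 6n - 4.
Check: g(6) = 2552. ✓

g(n) = n^4 + 6n^3 - 2n^2 + 6n - 4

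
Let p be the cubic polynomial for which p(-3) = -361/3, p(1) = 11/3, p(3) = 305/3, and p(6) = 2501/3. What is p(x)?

p(x) = 4x^3 - x^2 + x - 1/3

Write p(x) = ax^3 + bx^2 + cx + d. Substituting each data point gives a linear system:
  -27a + 9b - 3c + d = -361/3
  a + b + c + d = 11/3
  27a + 9b + 3c + d = 305/3
  216a + 36b + 6c + d = 2501/3
Solving the system yields a = 4, b = -1, c = 1, d = -1/3.
So p(x) = 4x^3 - x^2 + x - 1/3.
Check: p(6) = 2501/3. ✓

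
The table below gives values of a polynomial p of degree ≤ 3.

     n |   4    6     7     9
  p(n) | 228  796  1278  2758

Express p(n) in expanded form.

Using the Lagrange interpolation formula with nodes 4, 6, 7, 9:
  L_0(n) = (n - 6)(n - 7)(n - 9) / -30
  L_1(n) = (n - 4)(n - 7)(n - 9) / 6
  L_2(n) = (n - 4)(n - 6)(n - 9) / -6
  L_3(n) = (n - 4)(n - 6)(n - 7) / 30
Then p(n) = 228·L_0(n) + 796·L_1(n) + 1278·L_2(n) + 2758·L_3(n).
Expanding and collecting terms gives p(n) = 4n^3 - 2n^2 + 4.
Check: p(4) = 228. ✓

p(n) = 4n^3 - 2n^2 + 4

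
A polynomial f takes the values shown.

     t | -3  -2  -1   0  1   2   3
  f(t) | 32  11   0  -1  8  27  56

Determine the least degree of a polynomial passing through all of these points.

2

Forward differences of the values at t = -3, -2, -1, 0, 1, 2, 3:
  f  : 32  11  0  -1  8  27  56
  Δ  : -21  -11  -1  9  19  29
  Δ^2: 10  10  10  10  10
  Δ^3: 0  0  0  0
  Δ^4: 0  0  0
  Δ^5: 0  0
  Δ^6: 0
The second differences are constant (10) and nonzero, while all higher differences vanish, so the minimal degree is 2.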